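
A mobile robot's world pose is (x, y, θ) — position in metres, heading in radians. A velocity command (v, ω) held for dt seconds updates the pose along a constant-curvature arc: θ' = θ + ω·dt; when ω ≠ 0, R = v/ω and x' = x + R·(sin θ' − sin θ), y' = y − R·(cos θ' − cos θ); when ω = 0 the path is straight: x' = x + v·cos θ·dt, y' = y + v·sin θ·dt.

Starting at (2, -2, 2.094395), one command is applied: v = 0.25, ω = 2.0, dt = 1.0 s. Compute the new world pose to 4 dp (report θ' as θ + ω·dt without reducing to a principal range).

θ' = 2.0944 + 2.0·1.0 = 4.0944
R = v/ω = 0.25/2.0 = 0.1250
x' = 2 + 0.1250·(sin 4.0944 − sin 2.0944) = 1.7899
y' = -2 − 0.1250·(cos 4.0944 − cos 2.0944) = -1.9901

(1.7899, -1.9901, 4.0944)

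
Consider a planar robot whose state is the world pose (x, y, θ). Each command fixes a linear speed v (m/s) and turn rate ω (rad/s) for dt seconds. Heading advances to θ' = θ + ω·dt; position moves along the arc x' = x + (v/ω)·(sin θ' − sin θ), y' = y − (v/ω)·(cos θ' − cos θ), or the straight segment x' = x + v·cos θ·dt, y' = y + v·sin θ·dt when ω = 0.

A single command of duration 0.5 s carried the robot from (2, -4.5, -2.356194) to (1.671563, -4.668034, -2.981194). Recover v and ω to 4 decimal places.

v = 0.7500, ω = -1.2500

Δθ = -2.981194 − -2.356194 = -0.625000
ω = Δθ/dt = -0.625000/0.5 = -1.2500
R = Δx/(sin θ' − sin θ) = -0.6000
v = R·ω = -0.6000·-1.2500 = 0.7500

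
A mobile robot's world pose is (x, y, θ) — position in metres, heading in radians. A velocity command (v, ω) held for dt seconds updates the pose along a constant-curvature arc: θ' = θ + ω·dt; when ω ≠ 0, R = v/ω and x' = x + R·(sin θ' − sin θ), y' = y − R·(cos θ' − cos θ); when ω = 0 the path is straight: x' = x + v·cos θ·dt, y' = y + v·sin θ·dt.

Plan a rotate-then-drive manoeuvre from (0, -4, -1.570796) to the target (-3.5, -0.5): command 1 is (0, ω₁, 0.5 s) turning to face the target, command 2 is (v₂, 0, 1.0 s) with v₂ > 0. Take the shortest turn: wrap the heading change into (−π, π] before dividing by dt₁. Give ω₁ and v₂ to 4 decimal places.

ω₁ = -4.7124, v₂ = 4.9497

heading to target = atan2(-0.5−-4, -3.5−0) = 2.3562
Δθ = wrap(2.3562 − -1.5708) = -2.3562; ω₁ = Δθ/dt₁ = -4.7124
distance = √((-3.5−0)² + (-0.5−-4)²) = 4.9497; v₂ = distance/dt₂ = 4.9497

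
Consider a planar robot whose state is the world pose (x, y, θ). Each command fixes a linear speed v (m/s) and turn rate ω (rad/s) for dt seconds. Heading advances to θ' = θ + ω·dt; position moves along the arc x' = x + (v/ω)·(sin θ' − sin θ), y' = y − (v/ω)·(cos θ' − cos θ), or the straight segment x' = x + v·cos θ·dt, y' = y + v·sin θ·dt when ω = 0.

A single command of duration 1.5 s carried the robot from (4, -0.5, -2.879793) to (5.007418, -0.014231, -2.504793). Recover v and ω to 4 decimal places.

v = -0.7500, ω = 0.2500

Δθ = -2.504793 − -2.879793 = 0.375000
ω = Δθ/dt = 0.375000/1.5 = 0.2500
R = Δx/(sin θ' − sin θ) = -3.0000
v = R·ω = -3.0000·0.2500 = -0.7500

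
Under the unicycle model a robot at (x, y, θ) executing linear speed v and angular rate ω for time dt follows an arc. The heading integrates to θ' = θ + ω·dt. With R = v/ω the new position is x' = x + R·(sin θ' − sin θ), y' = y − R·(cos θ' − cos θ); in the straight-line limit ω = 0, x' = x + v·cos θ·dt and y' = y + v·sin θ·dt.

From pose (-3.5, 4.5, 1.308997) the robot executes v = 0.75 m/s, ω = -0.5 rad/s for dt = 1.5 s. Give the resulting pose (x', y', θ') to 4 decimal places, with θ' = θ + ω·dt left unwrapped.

θ' = 1.3090 + -0.5·1.5 = 0.5590
R = v/ω = 0.75/-0.5 = -1.5000
x' = -3.5 + -1.5000·(sin 0.5590 − sin 1.3090) = -2.8466
y' = 4.5 − -1.5000·(cos 0.5590 − cos 1.3090) = 5.3835

(-2.8466, 5.3835, 0.5590)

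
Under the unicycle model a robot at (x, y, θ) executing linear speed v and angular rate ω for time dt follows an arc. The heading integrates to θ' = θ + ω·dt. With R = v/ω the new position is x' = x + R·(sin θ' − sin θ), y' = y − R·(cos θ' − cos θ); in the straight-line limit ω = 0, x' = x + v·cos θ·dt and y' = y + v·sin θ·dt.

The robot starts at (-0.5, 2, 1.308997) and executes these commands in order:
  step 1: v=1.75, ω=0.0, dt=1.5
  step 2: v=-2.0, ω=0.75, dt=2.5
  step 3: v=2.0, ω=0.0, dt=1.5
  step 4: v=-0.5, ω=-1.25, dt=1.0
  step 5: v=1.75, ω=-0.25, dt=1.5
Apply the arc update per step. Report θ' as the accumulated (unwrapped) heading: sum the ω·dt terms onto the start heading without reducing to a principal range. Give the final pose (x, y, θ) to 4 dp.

(-0.1944, 3.3659, 1.5590)

step 1: θ'=1.3090 (straight) → pose (0.1794, 4.5356, 1.3090)
step 2: θ'=3.1840 (R=-2.6667) → pose (2.8682, 1.1811, 3.1840)
step 3: θ'=3.1840 (straight) → pose (-0.1291, 1.0539, 3.1840)
step 4: θ'=1.9340 (R=0.4000) → pose (0.2618, 0.7964, 1.9340)
step 5: θ'=1.5590 (R=-7.0000) → pose (-0.1944, 3.3659, 1.5590)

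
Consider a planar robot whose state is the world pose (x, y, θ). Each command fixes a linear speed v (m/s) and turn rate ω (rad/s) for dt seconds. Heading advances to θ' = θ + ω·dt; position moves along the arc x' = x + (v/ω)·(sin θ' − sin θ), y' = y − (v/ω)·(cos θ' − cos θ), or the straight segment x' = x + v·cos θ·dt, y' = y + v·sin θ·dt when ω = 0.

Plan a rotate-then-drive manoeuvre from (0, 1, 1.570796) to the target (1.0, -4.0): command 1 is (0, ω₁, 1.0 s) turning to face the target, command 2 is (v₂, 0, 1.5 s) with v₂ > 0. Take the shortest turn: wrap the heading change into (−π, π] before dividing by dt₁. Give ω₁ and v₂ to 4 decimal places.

heading to target = atan2(-4−1, 1−0) = -1.3734
Δθ = wrap(-1.3734 − 1.5708) = -2.9442; ω₁ = Δθ/dt₁ = -2.9442
distance = √((1−0)² + (-4−1)²) = 5.0990; v₂ = distance/dt₂ = 3.3993

ω₁ = -2.9442, v₂ = 3.3993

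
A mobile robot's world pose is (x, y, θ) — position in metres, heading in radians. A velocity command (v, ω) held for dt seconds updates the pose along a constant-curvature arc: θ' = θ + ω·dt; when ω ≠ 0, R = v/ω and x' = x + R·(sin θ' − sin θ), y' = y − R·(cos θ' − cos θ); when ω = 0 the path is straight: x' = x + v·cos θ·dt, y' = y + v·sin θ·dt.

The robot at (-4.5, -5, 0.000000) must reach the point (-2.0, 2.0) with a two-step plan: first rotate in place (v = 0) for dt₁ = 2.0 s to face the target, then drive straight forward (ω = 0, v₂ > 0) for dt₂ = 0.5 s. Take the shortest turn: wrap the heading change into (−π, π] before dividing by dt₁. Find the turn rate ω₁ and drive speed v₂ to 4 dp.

ω₁ = 0.6139, v₂ = 14.8661

heading to target = atan2(2−-5, -2−-4.5) = 1.2278
Δθ = wrap(1.2278 − 0.0000) = 1.2278; ω₁ = Δθ/dt₁ = 0.6139
distance = √((-2−-4.5)² + (2−-5)²) = 7.4330; v₂ = distance/dt₂ = 14.8661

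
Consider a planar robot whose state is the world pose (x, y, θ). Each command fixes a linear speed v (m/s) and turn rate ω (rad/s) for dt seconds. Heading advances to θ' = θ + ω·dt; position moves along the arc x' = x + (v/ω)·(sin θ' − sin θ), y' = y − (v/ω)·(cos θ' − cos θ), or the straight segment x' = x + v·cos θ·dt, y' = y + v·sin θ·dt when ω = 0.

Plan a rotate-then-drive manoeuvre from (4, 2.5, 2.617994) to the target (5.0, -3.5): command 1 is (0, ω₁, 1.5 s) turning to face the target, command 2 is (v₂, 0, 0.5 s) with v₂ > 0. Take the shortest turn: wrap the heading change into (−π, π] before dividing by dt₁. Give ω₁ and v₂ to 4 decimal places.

ω₁ = 1.5064, v₂ = 12.1655

heading to target = atan2(-3.5−2.5, 5−4) = -1.4056
Δθ = wrap(-1.4056 − 2.6180) = 2.2595; ω₁ = Δθ/dt₁ = 1.5064
distance = √((5−4)² + (-3.5−2.5)²) = 6.0828; v₂ = distance/dt₂ = 12.1655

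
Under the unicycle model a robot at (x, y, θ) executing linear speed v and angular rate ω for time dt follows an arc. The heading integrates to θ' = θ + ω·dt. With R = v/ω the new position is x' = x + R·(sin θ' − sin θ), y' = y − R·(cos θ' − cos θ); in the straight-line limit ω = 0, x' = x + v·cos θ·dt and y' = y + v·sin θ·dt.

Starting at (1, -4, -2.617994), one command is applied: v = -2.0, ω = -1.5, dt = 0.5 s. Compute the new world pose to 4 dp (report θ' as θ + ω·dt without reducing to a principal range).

θ' = -2.6180 + -1.5·0.5 = -3.3680
R = v/ω = -2.0/-1.5 = 1.3333
x' = 1 + 1.3333·(sin -3.3680 − sin -2.6180) = 1.9660
y' = -4 − 1.3333·(cos -3.3680 − cos -2.6180) = -3.8554

(1.9660, -3.8554, -3.3680)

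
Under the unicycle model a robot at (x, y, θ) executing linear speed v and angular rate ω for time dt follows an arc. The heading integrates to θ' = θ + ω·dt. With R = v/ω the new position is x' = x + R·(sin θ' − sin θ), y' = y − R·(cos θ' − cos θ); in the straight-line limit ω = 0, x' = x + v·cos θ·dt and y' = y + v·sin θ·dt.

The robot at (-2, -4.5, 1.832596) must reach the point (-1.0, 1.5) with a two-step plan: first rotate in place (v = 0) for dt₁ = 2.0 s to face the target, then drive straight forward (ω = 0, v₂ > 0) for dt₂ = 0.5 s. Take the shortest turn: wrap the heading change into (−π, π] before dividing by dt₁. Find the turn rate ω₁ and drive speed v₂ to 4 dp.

heading to target = atan2(1.5−-4.5, -1−-2) = 1.4056
Δθ = wrap(1.4056 − 1.8326) = -0.4269; ω₁ = Δθ/dt₁ = -0.2135
distance = √((-1−-2)² + (1.5−-4.5)²) = 6.0828; v₂ = distance/dt₂ = 12.1655

ω₁ = -0.2135, v₂ = 12.1655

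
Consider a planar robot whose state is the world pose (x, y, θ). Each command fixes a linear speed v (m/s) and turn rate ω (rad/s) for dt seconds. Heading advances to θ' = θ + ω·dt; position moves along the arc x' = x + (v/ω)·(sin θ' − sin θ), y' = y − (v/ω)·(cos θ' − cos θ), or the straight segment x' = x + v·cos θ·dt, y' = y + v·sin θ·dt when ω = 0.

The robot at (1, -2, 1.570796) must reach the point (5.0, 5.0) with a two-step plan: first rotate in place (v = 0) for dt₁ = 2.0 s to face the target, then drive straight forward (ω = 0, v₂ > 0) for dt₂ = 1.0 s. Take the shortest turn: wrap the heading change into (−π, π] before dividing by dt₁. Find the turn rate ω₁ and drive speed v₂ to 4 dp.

heading to target = atan2(5−-2, 5−1) = 1.0517
Δθ = wrap(1.0517 − 1.5708) = -0.5191; ω₁ = Δθ/dt₁ = -0.2596
distance = √((5−1)² + (5−-2)²) = 8.0623; v₂ = distance/dt₂ = 8.0623

ω₁ = -0.2596, v₂ = 8.0623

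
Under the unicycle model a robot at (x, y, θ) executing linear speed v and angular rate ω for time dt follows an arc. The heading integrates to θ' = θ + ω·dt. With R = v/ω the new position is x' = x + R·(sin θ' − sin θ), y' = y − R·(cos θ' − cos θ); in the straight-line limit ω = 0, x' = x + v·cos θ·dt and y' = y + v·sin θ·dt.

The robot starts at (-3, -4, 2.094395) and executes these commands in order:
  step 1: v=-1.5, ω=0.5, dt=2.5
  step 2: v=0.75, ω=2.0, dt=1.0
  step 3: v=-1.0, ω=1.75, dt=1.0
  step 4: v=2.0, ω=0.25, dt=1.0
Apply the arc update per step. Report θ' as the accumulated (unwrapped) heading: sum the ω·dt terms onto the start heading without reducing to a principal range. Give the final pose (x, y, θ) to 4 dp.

step 1: θ'=3.3444 (R=-3.0000) → pose (0.2023, -5.4385, 3.3444)
step 2: θ'=5.3444 (R=0.3750) → pose (-0.0247, -6.0274, 5.3444)
step 3: θ'=7.0944 (R=-0.5714) → pose (-0.9001, -5.9715, 7.0944)
step 4: θ'=7.3444 (R=8.0000) → pose (0.2825, -4.3650, 7.3444)

(0.2825, -4.3650, 7.3444)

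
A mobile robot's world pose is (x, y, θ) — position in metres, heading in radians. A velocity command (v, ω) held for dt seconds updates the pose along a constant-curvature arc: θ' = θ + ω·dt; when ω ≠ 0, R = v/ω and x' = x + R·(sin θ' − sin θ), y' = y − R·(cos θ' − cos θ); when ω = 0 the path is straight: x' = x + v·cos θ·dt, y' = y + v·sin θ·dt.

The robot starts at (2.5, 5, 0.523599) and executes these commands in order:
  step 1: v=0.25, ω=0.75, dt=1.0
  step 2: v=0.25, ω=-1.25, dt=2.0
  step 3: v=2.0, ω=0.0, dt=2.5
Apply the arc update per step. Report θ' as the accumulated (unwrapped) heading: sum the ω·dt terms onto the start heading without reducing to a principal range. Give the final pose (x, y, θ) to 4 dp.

step 1: θ'=1.2736 (R=0.3333) → pose (2.6521, 5.1911, 1.2736)
step 2: θ'=-1.2264 (R=-0.2000) → pose (3.0315, 5.2000, -1.2264)
step 3: θ'=-1.2264 (straight) → pose (4.7197, 0.4936, -1.2264)

(4.7197, 0.4936, -1.2264)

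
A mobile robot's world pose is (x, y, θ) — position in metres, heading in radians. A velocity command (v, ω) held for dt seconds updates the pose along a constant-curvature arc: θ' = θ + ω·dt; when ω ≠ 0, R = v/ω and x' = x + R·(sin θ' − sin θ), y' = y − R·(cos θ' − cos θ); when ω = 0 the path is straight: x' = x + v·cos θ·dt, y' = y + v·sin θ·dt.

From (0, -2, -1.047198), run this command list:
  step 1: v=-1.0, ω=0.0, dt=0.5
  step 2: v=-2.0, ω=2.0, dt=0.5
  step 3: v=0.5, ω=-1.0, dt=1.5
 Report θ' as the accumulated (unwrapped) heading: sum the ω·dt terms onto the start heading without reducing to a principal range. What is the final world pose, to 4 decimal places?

step 1: θ'=-1.0472 (straight) → pose (-0.2500, -1.5670, -1.0472)
step 2: θ'=-0.0472 (R=-1.0000) → pose (-1.0688, -1.0681, -0.0472)
step 3: θ'=-1.5472 (R=-0.5000) → pose (-0.5926, -1.5557, -1.5472)

(-0.5926, -1.5557, -1.5472)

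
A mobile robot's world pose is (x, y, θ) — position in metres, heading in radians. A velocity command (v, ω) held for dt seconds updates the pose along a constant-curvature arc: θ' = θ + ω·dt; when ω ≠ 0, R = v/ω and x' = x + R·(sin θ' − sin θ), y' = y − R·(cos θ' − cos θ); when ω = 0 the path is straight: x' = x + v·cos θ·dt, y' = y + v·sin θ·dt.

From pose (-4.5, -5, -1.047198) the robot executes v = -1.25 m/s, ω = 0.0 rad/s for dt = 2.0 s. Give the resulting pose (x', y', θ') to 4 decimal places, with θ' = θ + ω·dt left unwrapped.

θ' = -1.0472 + 0.0·2.0 = -1.0472
ω = 0 → straight: x' = -4.5 + -1.25·cos(-1.0472)·2.0 = -5.7500
y' = -5 + -1.25·sin(-1.0472)·2.0 = -2.8349

(-5.7500, -2.8349, -1.0472)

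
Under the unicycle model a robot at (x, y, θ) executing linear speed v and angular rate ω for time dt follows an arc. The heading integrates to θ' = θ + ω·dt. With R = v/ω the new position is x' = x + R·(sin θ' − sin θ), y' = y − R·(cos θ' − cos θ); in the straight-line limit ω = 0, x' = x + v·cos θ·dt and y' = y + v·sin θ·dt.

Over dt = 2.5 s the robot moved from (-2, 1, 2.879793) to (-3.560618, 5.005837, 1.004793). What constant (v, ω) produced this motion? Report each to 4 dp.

v = 2.0000, ω = -0.7500

Δθ = 1.004793 − 2.879793 = -1.875000
ω = Δθ/dt = -1.875000/2.5 = -0.7500
R = −Δy/(cos θ' − cos θ) = -2.6667
v = R·ω = -2.6667·-0.7500 = 2.0000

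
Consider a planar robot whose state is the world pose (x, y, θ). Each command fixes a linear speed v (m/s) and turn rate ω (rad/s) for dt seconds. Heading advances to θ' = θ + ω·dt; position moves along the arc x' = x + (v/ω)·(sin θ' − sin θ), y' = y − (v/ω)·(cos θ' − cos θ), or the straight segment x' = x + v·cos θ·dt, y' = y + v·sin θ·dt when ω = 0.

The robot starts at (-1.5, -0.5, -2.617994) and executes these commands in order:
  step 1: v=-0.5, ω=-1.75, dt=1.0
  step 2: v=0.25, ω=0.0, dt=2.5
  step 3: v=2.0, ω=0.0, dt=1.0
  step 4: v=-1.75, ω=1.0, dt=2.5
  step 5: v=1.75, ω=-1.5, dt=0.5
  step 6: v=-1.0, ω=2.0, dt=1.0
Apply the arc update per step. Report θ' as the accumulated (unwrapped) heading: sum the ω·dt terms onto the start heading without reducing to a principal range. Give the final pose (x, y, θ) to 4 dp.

step 1: θ'=-4.3680 (R=0.2857) → pose (-1.0882, -0.6510, -4.3680)
step 2: θ'=-4.3680 (straight) → pose (-1.2992, -0.0627, -4.3680)
step 3: θ'=-4.3680 (straight) → pose (-1.9745, 1.8199, -4.3680)
step 4: θ'=-1.8680 (R=-1.7500) → pose (1.3460, 1.8983, -1.8680)
step 5: θ'=-2.6180 (R=-1.1667) → pose (0.8139, 1.2295, -2.6180)
step 6: θ'=-0.6180 (R=-0.5000) → pose (0.8536, 2.0701, -0.6180)

(0.8536, 2.0701, -0.6180)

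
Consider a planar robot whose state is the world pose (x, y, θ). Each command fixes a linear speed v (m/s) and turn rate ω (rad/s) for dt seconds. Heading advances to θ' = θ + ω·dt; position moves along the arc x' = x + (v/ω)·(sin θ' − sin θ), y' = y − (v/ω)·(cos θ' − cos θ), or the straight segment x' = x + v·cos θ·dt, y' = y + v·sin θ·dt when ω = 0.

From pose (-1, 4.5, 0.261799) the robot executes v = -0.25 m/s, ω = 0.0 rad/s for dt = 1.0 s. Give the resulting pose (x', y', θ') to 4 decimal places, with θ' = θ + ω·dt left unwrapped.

θ' = 0.2618 + 0.0·1.0 = 0.2618
ω = 0 → straight: x' = -1 + -0.25·cos(0.2618)·1.0 = -1.2415
y' = 4.5 + -0.25·sin(0.2618)·1.0 = 4.4353

(-1.2415, 4.4353, 0.2618)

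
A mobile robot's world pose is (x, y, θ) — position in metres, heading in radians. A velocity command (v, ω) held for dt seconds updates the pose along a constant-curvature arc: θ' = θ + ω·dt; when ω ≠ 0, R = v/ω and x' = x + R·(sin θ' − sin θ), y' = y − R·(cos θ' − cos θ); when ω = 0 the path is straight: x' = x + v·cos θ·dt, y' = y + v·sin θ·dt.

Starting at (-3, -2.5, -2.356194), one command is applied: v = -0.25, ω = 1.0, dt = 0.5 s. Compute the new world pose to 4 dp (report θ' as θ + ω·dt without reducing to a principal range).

θ' = -2.3562 + 1.0·0.5 = -1.8562
R = v/ω = -0.25/1.0 = -0.2500
x' = -3 + -0.2500·(sin -1.8562 − sin -2.3562) = -2.9369
y' = -2.5 − -0.2500·(cos -1.8562 − cos -2.3562) = -2.3936

(-2.9369, -2.3936, -1.8562)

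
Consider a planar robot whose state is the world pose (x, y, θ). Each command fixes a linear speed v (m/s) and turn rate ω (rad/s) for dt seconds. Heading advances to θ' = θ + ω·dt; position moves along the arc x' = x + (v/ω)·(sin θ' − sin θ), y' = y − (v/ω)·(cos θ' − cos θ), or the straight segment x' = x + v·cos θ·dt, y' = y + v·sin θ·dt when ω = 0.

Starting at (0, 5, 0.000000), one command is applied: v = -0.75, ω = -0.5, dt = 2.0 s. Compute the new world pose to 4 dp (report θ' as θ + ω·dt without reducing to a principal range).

(-1.2622, 5.6895, -1.0000)

θ' = 0.0000 + -0.5·2.0 = -1.0000
R = v/ω = -0.75/-0.5 = 1.5000
x' = 0 + 1.5000·(sin -1.0000 − sin 0.0000) = -1.2622
y' = 5 − 1.5000·(cos -1.0000 − cos 0.0000) = 5.6895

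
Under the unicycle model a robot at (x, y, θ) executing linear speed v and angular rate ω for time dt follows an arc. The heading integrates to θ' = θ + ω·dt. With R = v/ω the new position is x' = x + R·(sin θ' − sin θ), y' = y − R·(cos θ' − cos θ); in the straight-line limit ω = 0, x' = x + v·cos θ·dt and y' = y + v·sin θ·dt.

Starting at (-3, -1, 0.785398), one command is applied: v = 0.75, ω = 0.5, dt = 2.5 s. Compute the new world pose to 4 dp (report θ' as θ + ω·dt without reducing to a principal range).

(-2.7197, 0.7328, 2.0354)

θ' = 0.7854 + 0.5·2.5 = 2.0354
R = v/ω = 0.75/0.5 = 1.5000
x' = -3 + 1.5000·(sin 2.0354 − sin 0.7854) = -2.7197
y' = -1 − 1.5000·(cos 2.0354 − cos 0.7854) = 0.7328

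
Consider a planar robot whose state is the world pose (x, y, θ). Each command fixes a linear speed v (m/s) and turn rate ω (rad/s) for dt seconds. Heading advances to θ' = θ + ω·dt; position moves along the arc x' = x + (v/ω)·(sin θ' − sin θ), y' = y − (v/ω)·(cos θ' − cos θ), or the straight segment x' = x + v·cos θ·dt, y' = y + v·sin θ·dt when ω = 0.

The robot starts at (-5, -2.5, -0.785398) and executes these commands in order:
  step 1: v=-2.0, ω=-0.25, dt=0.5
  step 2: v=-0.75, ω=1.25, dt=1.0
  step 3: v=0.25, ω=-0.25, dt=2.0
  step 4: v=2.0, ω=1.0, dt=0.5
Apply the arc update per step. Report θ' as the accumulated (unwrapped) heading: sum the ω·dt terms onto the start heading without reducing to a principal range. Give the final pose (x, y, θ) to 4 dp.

step 1: θ'=-0.9104 (R=8.0000) → pose (-5.6611, -1.7506, -0.9104)
step 2: θ'=0.3396 (R=-0.6000) → pose (-6.3348, -1.5529, 0.3396)
step 3: θ'=-0.1604 (R=-1.0000) → pose (-5.8420, -1.5086, -0.1604)
step 4: θ'=0.3396 (R=2.0000) → pose (-4.8564, -1.4201, 0.3396)

(-4.8564, -1.4201, 0.3396)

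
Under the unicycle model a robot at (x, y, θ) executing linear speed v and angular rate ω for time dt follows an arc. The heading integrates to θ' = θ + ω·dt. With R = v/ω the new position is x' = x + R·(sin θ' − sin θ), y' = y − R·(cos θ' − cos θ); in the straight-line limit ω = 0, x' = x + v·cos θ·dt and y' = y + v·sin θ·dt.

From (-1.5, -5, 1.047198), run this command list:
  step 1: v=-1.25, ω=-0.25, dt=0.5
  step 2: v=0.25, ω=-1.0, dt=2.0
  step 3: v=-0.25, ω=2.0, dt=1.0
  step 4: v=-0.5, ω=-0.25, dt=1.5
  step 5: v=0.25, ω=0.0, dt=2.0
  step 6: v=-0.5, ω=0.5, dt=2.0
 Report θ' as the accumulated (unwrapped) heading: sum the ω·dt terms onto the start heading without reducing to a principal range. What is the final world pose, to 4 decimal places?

(-2.2414, -6.6068, 1.5472)

step 1: θ'=0.9222 (R=5.0000) → pose (-1.8455, -5.5204, 0.9222)
step 2: θ'=-1.0778 (R=-0.2500) → pose (-1.4260, -5.5531, -1.0778)
step 3: θ'=0.9222 (R=-0.1250) → pose (-1.6357, -5.5367, 0.9222)
step 4: θ'=0.5472 (R=2.0000) → pose (-2.1890, -6.0365, 0.5472)
step 5: θ'=0.5472 (straight) → pose (-1.7620, -5.7764, 0.5472)
step 6: θ'=1.5472 (R=-1.0000) → pose (-2.2414, -6.6068, 1.5472)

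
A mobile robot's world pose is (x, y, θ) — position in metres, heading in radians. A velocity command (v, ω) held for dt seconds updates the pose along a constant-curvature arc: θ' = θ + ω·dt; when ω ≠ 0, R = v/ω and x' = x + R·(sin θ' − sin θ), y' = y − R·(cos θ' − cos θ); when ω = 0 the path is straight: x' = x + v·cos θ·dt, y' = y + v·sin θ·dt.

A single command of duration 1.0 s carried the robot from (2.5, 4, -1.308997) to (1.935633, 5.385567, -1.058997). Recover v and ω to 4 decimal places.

Δθ = -1.058997 − -1.308997 = 0.250000
ω = Δθ/dt = 0.250000/1.0 = 0.2500
R = −Δy/(cos θ' − cos θ) = -6.0000
v = R·ω = -6.0000·0.2500 = -1.5000

v = -1.5000, ω = 0.2500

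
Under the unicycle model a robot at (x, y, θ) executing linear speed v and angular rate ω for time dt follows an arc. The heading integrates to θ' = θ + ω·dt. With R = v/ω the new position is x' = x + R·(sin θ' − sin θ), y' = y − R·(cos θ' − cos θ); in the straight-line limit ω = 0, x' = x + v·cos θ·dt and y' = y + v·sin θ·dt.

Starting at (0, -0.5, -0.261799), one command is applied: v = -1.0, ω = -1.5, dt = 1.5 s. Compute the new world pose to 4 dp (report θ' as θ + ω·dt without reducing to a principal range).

(-0.2201, 0.6827, -2.5118)

θ' = -0.2618 + -1.5·1.5 = -2.5118
R = v/ω = -1.0/-1.5 = 0.6667
x' = 0 + 0.6667·(sin -2.5118 − sin -0.2618) = -0.2201
y' = -0.5 − 0.6667·(cos -2.5118 − cos -0.2618) = 0.6827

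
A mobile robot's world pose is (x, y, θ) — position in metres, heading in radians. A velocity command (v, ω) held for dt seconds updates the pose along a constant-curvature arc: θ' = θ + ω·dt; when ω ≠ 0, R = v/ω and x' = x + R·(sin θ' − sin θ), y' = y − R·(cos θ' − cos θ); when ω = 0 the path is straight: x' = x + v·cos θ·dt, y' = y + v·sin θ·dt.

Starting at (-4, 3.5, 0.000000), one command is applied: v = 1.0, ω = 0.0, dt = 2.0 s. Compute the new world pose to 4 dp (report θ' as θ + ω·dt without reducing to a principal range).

θ' = 0.0000 + 0.0·2.0 = 0.0000
ω = 0 → straight: x' = -4 + 1.0·cos(0.0000)·2.0 = -2.0000
y' = 3.5 + 1.0·sin(0.0000)·2.0 = 3.5000

(-2.0000, 3.5000, 0.0000)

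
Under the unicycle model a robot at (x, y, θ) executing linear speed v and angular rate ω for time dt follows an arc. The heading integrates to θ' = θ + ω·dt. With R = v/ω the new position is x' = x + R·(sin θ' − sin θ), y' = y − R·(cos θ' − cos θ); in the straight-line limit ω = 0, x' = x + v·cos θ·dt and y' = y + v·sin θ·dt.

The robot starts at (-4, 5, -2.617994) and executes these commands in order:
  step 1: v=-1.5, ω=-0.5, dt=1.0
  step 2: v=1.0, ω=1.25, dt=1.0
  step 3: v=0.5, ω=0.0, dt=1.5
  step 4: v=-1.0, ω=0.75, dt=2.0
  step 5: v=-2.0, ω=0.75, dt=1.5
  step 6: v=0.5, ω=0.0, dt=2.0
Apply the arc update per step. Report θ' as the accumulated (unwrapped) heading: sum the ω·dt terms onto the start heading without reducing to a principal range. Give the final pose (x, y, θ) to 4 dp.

(-6.3954, 5.8900, 0.7570)

step 1: θ'=-3.1180 (R=3.0000) → pose (-2.5708, 5.4011, -3.1180)
step 2: θ'=-1.8680 (R=0.8000) → pose (-3.3168, 4.8356, -1.8680)
step 3: θ'=-1.8680 (straight) → pose (-3.5365, 4.1185, -1.8680)
step 4: θ'=-0.3680 (R=-1.3333) → pose (-4.3317, 5.7530, -0.3680)
step 5: θ'=0.7570 (R=-2.6667) → pose (-7.1223, 5.2032, 0.7570)
step 6: θ'=0.7570 (straight) → pose (-6.3954, 5.8900, 0.7570)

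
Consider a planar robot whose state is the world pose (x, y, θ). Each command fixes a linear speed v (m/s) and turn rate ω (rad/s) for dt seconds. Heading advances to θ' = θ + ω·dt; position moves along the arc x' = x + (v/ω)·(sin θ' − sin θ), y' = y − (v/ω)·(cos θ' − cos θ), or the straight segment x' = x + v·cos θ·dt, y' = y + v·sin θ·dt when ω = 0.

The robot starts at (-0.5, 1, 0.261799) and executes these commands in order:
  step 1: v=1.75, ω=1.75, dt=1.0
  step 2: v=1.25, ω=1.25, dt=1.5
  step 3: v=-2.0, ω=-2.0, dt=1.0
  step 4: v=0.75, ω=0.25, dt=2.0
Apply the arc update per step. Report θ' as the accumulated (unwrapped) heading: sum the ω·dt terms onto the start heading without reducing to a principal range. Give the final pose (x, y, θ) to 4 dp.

step 1: θ'=2.0118 (R=1.0000) → pose (0.1455, 2.3928, 2.0118)
step 2: θ'=3.8868 (R=1.0000) → pose (-1.4369, 2.7009, 3.8868)
step 3: θ'=1.8868 (R=1.0000) → pose (0.1917, 2.2767, 1.8868)
step 4: θ'=2.3868 (R=3.0000) → pose (-0.6044, 3.5296, 2.3868)

(-0.6044, 3.5296, 2.3868)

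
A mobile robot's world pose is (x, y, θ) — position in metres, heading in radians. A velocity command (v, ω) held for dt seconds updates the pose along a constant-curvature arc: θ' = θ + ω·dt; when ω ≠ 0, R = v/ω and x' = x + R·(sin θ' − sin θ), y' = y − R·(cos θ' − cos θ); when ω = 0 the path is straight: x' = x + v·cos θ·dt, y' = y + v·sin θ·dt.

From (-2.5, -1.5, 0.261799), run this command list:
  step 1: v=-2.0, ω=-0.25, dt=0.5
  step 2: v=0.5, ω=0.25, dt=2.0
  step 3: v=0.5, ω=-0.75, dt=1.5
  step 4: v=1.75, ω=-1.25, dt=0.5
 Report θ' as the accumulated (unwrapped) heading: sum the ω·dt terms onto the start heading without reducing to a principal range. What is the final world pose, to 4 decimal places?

step 1: θ'=0.1368 (R=8.0000) → pose (-3.4796, -1.6979, 0.1368)
step 2: θ'=0.6368 (R=2.0000) → pose (-2.5631, -1.3245, 0.6368)
step 3: θ'=-0.4882 (R=-0.6667) → pose (-1.8540, -1.2718, -0.4882)
step 4: θ'=-1.1132 (R=-1.4000) → pose (-1.2546, -1.8897, -1.1132)

(-1.2546, -1.8897, -1.1132)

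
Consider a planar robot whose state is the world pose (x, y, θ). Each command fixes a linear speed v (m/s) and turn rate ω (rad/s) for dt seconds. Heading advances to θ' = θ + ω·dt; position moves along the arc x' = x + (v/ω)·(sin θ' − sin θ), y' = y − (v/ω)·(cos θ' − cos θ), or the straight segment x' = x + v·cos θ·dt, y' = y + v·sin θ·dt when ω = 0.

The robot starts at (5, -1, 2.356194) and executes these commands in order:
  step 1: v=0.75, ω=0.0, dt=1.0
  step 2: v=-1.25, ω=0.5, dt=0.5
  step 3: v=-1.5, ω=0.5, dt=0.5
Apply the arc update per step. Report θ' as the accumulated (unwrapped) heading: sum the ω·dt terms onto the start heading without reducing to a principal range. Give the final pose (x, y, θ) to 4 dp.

(5.6479, -1.1505, 2.8562)

step 1: θ'=2.3562 (straight) → pose (4.4697, -0.4697, 2.3562)
step 2: θ'=2.6062 (R=-2.5000) → pose (4.9620, -0.8521, 2.6062)
step 3: θ'=2.8562 (R=-3.0000) → pose (5.6479, -1.1505, 2.8562)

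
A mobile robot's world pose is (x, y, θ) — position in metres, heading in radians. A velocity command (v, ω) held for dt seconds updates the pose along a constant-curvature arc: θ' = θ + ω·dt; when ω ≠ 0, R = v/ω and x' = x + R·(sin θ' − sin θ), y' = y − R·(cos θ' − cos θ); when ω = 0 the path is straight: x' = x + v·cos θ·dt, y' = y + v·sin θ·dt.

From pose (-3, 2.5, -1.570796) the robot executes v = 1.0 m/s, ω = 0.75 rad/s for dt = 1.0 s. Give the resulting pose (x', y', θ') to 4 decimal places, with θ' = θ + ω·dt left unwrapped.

θ' = -1.5708 + 0.75·1.0 = -0.8208
R = v/ω = 1.0/0.75 = 1.3333
x' = -3 + 1.3333·(sin -0.8208 − sin -1.5708) = -2.6423
y' = 2.5 − 1.3333·(cos -0.8208 − cos -1.5708) = 1.5911

(-2.6423, 1.5911, -0.8208)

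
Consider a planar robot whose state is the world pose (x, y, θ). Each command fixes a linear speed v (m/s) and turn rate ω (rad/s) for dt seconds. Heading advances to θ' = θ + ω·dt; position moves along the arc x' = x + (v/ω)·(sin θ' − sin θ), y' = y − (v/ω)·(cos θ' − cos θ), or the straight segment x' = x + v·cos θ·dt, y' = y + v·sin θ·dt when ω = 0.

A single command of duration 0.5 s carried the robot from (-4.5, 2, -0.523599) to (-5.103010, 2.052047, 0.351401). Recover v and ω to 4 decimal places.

v = -1.2500, ω = 1.7500

Δθ = 0.351401 − -0.523599 = 0.875000
ω = Δθ/dt = 0.875000/0.5 = 1.7500
R = Δx/(sin θ' − sin θ) = -0.7143
v = R·ω = -0.7143·1.7500 = -1.2500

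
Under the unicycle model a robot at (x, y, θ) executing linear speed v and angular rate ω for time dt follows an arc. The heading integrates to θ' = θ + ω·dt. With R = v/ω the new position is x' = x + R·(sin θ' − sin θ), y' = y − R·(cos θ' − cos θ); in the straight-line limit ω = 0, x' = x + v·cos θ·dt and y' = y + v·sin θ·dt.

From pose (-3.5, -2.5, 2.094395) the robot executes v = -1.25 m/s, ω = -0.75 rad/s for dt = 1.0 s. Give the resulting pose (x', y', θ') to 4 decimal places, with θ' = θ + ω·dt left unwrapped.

(-3.3192, -3.7075, 1.3444)

θ' = 2.0944 + -0.75·1.0 = 1.3444
R = v/ω = -1.25/-0.75 = 1.6667
x' = -3.5 + 1.6667·(sin 1.3444 − sin 2.0944) = -3.3192
y' = -2.5 − 1.6667·(cos 1.3444 − cos 2.0944) = -3.7075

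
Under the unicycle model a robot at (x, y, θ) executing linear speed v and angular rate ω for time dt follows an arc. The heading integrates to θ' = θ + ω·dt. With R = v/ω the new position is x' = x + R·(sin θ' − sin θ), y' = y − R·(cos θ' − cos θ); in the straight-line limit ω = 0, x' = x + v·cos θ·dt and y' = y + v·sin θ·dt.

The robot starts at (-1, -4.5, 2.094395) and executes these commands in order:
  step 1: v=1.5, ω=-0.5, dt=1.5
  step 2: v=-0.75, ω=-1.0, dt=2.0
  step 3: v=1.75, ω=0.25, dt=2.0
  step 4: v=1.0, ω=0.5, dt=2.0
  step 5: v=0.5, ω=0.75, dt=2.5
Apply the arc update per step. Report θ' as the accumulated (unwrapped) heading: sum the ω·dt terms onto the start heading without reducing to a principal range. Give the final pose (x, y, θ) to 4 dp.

(2.2491, -2.4210, 2.7194)

step 1: θ'=1.3444 (R=-3.0000) → pose (-1.3254, -2.3266, 1.3444)
step 2: θ'=-0.6556 (R=0.7500) → pose (-2.5135, -2.7527, -0.6556)
step 3: θ'=-0.1556 (R=7.0000) → pose (0.6692, -4.1194, -0.1556)
step 4: θ'=0.8444 (R=2.0000) → pose (2.4743, -3.4719, 0.8444)
step 5: θ'=2.7194 (R=0.6667) → pose (2.2491, -2.4210, 2.7194)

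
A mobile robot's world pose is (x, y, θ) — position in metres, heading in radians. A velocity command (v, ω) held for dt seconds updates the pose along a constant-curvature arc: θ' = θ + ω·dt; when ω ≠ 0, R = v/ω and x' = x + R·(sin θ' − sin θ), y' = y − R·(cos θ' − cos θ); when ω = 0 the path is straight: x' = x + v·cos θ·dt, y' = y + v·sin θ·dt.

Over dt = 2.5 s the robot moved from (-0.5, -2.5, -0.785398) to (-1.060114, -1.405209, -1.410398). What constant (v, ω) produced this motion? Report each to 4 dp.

v = -0.5000, ω = -0.2500

Δθ = -1.410398 − -0.785398 = -0.625000
ω = Δθ/dt = -0.625000/2.5 = -0.2500
R = −Δy/(cos θ' − cos θ) = 2.0000
v = R·ω = 2.0000·-0.2500 = -0.5000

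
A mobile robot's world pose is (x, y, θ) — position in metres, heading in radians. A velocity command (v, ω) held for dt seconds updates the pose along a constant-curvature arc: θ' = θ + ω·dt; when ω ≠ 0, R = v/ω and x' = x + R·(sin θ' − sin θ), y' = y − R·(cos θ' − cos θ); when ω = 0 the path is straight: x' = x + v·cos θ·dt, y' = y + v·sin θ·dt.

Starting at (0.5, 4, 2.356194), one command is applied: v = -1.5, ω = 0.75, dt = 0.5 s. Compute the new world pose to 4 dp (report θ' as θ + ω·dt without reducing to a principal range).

(1.1163, 3.5803, 2.7312)

θ' = 2.3562 + 0.75·0.5 = 2.7312
R = v/ω = -1.5/0.75 = -2.0000
x' = 0.5 + -2.0000·(sin 2.7312 − sin 2.3562) = 1.1163
y' = 4 − -2.0000·(cos 2.7312 − cos 2.3562) = 3.5803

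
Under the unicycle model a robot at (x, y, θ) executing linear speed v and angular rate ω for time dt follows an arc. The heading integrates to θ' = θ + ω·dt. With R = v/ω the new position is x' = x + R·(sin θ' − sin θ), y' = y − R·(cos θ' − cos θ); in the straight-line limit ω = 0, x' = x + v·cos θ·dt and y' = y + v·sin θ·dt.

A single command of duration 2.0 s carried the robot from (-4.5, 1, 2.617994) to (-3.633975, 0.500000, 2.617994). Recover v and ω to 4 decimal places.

Δθ = 2.617994 − 2.617994 = 0.000000
ω = Δθ/dt = 0.000000/2.0 = 0.0000
ω = 0 → v = (Δx·cos θ + Δy·sin θ)/dt = -0.5000

v = -0.5000, ω = 0.0000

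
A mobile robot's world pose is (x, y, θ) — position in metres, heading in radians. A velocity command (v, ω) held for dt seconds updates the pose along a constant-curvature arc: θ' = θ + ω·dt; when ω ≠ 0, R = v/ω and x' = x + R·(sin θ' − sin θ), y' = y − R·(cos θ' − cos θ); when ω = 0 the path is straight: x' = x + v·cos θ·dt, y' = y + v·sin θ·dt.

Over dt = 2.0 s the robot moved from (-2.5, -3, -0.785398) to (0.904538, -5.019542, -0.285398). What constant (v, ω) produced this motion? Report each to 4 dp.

Δθ = -0.285398 − -0.785398 = 0.500000
ω = Δθ/dt = 0.500000/2.0 = 0.2500
R = Δx/(sin θ' − sin θ) = 8.0000
v = R·ω = 8.0000·0.2500 = 2.0000

v = 2.0000, ω = 0.2500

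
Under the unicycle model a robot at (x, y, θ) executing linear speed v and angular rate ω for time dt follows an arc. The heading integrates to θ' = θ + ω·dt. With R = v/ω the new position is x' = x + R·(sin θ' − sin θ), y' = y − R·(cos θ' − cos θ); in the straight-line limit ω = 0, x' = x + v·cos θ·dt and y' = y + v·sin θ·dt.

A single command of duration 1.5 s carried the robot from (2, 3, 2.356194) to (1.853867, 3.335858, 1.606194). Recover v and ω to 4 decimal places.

Δθ = 1.606194 − 2.356194 = -0.750000
ω = Δθ/dt = -0.750000/1.5 = -0.5000
R = −Δy/(cos θ' − cos θ) = -0.5000
v = R·ω = -0.5000·-0.5000 = 0.2500

v = 0.2500, ω = -0.5000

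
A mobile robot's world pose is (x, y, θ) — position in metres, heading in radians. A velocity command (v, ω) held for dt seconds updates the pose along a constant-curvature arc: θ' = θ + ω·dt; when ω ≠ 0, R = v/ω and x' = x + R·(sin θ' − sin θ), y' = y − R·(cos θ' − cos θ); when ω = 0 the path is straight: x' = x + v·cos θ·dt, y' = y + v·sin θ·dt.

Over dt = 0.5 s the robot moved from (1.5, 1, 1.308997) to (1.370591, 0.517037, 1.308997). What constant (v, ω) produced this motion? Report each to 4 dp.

Δθ = 1.308997 − 1.308997 = 0.000000
ω = Δθ/dt = 0.000000/0.5 = 0.0000
ω = 0 → v = (Δx·cos θ + Δy·sin θ)/dt = -1.0000

v = -1.0000, ω = 0.0000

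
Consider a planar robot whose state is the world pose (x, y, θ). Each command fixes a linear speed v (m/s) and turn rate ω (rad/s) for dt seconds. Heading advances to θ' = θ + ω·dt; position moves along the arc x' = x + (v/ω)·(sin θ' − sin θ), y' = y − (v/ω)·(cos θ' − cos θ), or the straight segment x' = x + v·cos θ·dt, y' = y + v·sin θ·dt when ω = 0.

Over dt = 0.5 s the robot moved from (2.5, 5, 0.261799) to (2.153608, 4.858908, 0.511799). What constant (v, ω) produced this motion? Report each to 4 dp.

Δθ = 0.511799 − 0.261799 = 0.250000
ω = Δθ/dt = 0.250000/0.5 = 0.5000
R = Δx/(sin θ' − sin θ) = -1.5000
v = R·ω = -1.5000·0.5000 = -0.7500

v = -0.7500, ω = 0.5000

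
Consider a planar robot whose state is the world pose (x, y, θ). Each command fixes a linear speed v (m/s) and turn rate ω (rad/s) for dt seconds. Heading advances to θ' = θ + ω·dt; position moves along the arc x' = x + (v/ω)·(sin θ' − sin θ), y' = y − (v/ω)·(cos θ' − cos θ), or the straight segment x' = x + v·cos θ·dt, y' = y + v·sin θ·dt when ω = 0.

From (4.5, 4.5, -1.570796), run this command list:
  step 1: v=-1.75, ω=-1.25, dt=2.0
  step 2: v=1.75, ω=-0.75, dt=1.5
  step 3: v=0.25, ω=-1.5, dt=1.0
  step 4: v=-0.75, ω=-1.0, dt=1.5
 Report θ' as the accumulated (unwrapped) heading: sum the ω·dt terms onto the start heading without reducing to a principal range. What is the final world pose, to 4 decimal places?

(6.6335, 8.8325, -8.1958)

step 1: θ'=-4.0708 (R=1.4000) → pose (7.0216, 5.3379, -4.0708)
step 2: θ'=-5.1958 (R=-2.3333) → pose (6.8250, 7.8188, -5.1958)
step 3: θ'=-6.6958 (R=-0.1667) → pose (7.0394, 7.8940, -6.6958)
step 4: θ'=-8.1958 (R=0.7500) → pose (6.6335, 8.8325, -8.1958)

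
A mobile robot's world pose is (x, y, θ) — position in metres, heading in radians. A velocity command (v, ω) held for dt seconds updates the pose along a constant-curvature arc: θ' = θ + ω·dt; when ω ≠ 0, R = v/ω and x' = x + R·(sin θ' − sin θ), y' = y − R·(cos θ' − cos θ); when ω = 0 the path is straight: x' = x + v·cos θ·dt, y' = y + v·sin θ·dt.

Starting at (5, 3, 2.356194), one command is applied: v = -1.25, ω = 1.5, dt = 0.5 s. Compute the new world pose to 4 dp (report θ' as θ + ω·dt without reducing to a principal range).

θ' = 2.3562 + 1.5·0.5 = 3.1062
R = v/ω = -1.25/1.5 = -0.8333
x' = 5 + -0.8333·(sin 3.1062 − sin 2.3562) = 5.5598
y' = 3 − -0.8333·(cos 3.1062 − cos 2.3562) = 2.7564

(5.5598, 2.7564, 3.1062)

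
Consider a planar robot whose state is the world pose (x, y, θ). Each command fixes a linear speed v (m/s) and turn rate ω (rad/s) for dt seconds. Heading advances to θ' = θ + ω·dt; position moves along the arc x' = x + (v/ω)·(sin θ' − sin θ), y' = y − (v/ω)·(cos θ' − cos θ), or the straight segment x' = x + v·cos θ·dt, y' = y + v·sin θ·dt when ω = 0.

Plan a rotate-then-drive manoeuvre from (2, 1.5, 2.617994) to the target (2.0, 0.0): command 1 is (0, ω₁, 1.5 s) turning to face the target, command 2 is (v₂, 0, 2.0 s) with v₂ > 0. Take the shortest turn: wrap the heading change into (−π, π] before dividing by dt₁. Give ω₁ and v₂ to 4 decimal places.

heading to target = atan2(0−1.5, 2−2) = -1.5708
Δθ = wrap(-1.5708 − 2.6180) = 2.0944; ω₁ = Δθ/dt₁ = 1.3963
distance = √((2−2)² + (0−1.5)²) = 1.5000; v₂ = distance/dt₂ = 0.7500

ω₁ = 1.3963, v₂ = 0.7500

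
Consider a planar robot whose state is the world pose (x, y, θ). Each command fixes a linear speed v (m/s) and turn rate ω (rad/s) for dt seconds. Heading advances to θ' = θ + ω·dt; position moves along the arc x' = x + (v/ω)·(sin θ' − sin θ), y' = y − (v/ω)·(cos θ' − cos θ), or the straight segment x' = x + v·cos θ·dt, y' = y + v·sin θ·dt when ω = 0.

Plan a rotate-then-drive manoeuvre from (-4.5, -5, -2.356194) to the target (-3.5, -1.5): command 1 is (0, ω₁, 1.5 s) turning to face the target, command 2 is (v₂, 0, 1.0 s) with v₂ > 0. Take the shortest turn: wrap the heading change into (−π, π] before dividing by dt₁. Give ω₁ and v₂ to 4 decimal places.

heading to target = atan2(-1.5−-5, -3.5−-4.5) = 1.2925
Δθ = wrap(1.2925 − -2.3562) = -2.6345; ω₁ = Δθ/dt₁ = -1.7563
distance = √((-3.5−-4.5)² + (-1.5−-5)²) = 3.6401; v₂ = distance/dt₂ = 3.6401

ω₁ = -1.7563, v₂ = 3.6401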